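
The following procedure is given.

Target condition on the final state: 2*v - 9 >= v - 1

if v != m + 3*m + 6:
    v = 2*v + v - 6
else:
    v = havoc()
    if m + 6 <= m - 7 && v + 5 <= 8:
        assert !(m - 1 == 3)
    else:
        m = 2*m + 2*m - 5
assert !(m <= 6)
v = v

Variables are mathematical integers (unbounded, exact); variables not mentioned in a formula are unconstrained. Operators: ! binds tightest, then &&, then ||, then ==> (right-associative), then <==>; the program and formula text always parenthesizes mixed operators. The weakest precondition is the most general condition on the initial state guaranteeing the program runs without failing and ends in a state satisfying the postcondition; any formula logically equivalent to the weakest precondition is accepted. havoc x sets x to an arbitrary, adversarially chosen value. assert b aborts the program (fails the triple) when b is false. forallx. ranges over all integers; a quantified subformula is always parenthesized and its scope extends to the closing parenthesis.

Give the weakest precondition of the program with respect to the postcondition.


Working backward. After the program, the postcondition 2*v - 9 >= v - 1 must hold; in canonical form it is v >= 8.
Before v := v: v >= 8
Before assert !(m <= 6): (!(m <= 6)) && v >= 8
Then branch requires (!(m <= 6)) && 3*v >= 14; else branch requires forall v_1. ((!(4*m <= 11)) && v_1 >= 8).
Before the if: (v != 4*m + 6 ==> ((!(m <= 6)) && 3*v >= 14)) && ((!(v != 4*m + 6)) ==> (forall v_1. ((!(4*m <= 11)) && v_1 >= 8)))
Answer: WP = (v != 4*m + 6 ==> ((!(m <= 6)) && 3*v >= 14)) && ((!(v != 4*m + 6)) ==> (forall v_1. ((!(4*m <= 11)) && v_1 >= 8)))


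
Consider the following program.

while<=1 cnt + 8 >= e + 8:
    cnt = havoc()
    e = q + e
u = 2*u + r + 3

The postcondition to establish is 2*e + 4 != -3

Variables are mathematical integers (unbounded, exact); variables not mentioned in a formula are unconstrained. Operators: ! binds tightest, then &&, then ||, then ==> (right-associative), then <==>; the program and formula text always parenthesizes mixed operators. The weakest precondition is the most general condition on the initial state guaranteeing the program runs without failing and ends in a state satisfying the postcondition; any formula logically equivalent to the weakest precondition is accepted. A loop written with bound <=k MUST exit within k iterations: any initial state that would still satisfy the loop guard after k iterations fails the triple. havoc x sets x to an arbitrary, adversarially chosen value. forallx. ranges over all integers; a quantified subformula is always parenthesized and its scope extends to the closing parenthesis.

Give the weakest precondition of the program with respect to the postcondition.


Working backward. After the program, the postcondition 2*e + 4 != -3 must hold; in canonical form it is 2*e != -7.
Before u := 2*u + r + 3: 2*e != -7
Before the loop (bound <=1), unroll the exhaustion recursion (WP_0 = exit-now case; WP_j = one more guarded iteration, up to j = 1):
  WP_0: (!(cnt >= e)) && 2*e != -7
  WP_1: (cnt >= e ==> (forall cnt_1. ((!(cnt_1 >= e + q)) && 2*e + 2*q != -7))) && ((!(cnt >= e)) ==> 2*e != -7)
So before the loop: (cnt >= e ==> (forall cnt_1. ((!(cnt_1 >= e + q)) && 2*e + 2*q != -7))) && ((!(cnt >= e)) ==> 2*e != -7)
Answer: WP = (cnt >= e ==> (forall cnt_1. ((!(cnt_1 >= e + q)) && 2*e + 2*q != -7))) && ((!(cnt >= e)) ==> 2*e != -7)


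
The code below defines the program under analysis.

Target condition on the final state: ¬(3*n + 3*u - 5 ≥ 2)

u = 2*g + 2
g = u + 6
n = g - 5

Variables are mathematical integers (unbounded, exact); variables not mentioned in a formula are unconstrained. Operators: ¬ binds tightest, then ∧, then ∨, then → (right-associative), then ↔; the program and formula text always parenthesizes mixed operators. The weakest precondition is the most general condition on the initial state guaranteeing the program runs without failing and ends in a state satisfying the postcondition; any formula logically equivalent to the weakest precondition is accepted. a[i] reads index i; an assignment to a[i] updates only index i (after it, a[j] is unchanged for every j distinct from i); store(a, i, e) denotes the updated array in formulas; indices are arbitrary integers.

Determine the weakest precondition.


Working backward. After the program, the postcondition ¬(3*n + 3*u - 5 ≥ 2) must hold; in canonical form it is ¬(3*n + 3*u ≥ 7).
Before n := g - 5: ¬(3*g + 3*u ≥ 22)
Before g := u + 6: ¬(6*u ≥ 4)
Before u := 2*g + 2: ¬(12*g ≥ -8)
Answer: WP = ¬(12*g ≥ -8)


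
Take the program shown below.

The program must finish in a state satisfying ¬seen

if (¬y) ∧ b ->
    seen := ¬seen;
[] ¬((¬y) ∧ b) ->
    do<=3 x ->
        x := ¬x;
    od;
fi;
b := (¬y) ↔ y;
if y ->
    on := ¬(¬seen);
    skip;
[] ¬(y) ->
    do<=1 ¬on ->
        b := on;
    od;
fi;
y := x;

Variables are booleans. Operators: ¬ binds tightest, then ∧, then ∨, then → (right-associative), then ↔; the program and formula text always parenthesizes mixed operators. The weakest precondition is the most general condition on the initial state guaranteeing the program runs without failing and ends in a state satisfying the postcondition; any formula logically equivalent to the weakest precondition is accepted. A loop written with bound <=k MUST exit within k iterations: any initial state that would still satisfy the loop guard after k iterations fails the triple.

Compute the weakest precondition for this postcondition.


Working backward. After the program, ¬seen must hold.
Before y := x: ¬seen
Then branch requires ¬seen; else branch requires ((¬on) → (on ∧ (¬seen))) ∧ (on → (¬seen)).
Before the if: (y → (¬seen)) ∧ ((¬y) → (((¬on) → (on ∧ (¬seen))) ∧ (on → (¬seen))))
Before b := (¬y) ↔ y: (y → (¬seen)) ∧ ((¬y) → (((¬on) → (on ∧ (¬seen))) ∧ (on → (¬seen))))
Then branch requires (y → seen) ∧ ((¬y) → (((¬on) → (on ∧ seen)) ∧ (on → seen))); else branch requires (x → (((¬x) → ((x → (x ∧ (y → (¬seen)) ∧ ((¬y) → (((¬on) → (on ∧ (¬seen))) ∧ (on → (¬seen)))))) ∧ ((¬x) → ((y → (¬seen)) ∧ ((¬y) → (((¬on) → (on ∧ (¬seen))) ∧ (on → (¬seen)))))))) ∧ (x → ((y → (¬seen)) ∧ ((¬y) → (((¬on) → (on ∧ (¬seen))) ∧ (on → (¬seen)))))))) ∧ ((¬x) → ((y → (¬seen)) ∧ ((¬y) → (((¬on) → (on ∧ (¬seen))) ∧ (on → (¬seen)))))).
Before the if: (((¬y) ∧ b) → ((y → seen) ∧ ((¬y) → (((¬on) → (on ∧ seen)) ∧ (on → seen))))) ∧ ((¬((¬y) ∧ b)) → ((x → (((¬x) → ((x → (x ∧ (y → (¬seen)) ∧ ((¬y) → (((¬on) → (on ∧ (¬seen))) ∧ (on → (¬seen)))))) ∧ ((¬x) → ((y → (¬seen)) ∧ ((¬y) → (((¬on) → (on ∧ (¬seen))) ∧ (on → (¬seen)))))))) ∧ (x → ((y → (¬seen)) ∧ ((¬y) → (((¬on) → (on ∧ (¬seen))) ∧ (on → (¬seen)))))))) ∧ ((¬x) → ((y → (¬seen)) ∧ ((¬y) → (((¬on) → (on ∧ (¬seen))) ∧ (on → (¬seen))))))))
Answer: WP = (((¬y) ∧ b) → ((y → seen) ∧ ((¬y) → (((¬on) → (on ∧ seen)) ∧ (on → seen))))) ∧ ((¬((¬y) ∧ b)) → ((x → (((¬x) → ((x → (x ∧ (y → (¬seen)) ∧ ((¬y) → (((¬on) → (on ∧ (¬seen))) ∧ (on → (¬seen)))))) ∧ ((¬x) → ((y → (¬seen)) ∧ ((¬y) → (((¬on) → (on ∧ (¬seen))) ∧ (on → (¬seen)))))))) ∧ (x → ((y → (¬seen)) ∧ ((¬y) → (((¬on) → (on ∧ (¬seen))) ∧ (on → (¬seen)))))))) ∧ ((¬x) → ((y → (¬seen)) ∧ ((¬y) → (((¬on) → (on ∧ (¬seen))) ∧ (on → (¬seen))))))))


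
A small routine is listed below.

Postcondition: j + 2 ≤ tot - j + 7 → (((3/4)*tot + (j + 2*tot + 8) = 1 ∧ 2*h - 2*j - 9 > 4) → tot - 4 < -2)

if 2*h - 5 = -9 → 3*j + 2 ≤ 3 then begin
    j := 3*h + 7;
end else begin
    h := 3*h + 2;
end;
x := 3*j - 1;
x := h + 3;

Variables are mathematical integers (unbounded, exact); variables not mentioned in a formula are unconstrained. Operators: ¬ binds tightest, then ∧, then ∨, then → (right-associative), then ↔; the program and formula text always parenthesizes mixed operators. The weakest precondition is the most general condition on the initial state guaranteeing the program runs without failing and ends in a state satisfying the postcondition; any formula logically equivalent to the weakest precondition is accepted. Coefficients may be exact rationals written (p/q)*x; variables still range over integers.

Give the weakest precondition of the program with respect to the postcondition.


Working backward. After the program, the postcondition j + 2 ≤ tot - j + 7 → (((3/4)*tot + (j + 2*tot + 8) = 1 ∧ 2*h - 2*j - 9 > 4) → tot - 4 < -2) must hold; in canonical form it is 2*j ≤ tot + 5 → ((j + (11/4)*tot = -7 ∧ 2*h > 2*j + 13) → tot < 2).
Before x := h + 3: 2*j ≤ tot + 5 → ((j + (11/4)*tot = -7 ∧ 2*h > 2*j + 13) → tot < 2)
Before x := 3*j - 1: 2*j ≤ tot + 5 → ((j + (11/4)*tot = -7 ∧ 2*h > 2*j + 13) → tot < 2)
Then branch requires 6*h ≤ tot - 9 → ((3*h + (11/4)*tot = -14 ∧ 4*h < -27) → tot < 2); else branch requires 2*j ≤ tot + 5 → ((j + (11/4)*tot = -7 ∧ 6*h > 2*j + 9) → tot < 2).
Before the if: ((2*h = -4 → 3*j ≤ 1) → (6*h ≤ tot - 9 → ((3*h + (11/4)*tot = -14 ∧ 4*h < -27) → tot < 2))) ∧ ((¬(2*h = -4 → 3*j ≤ 1)) → (2*j ≤ tot + 5 → ((j + (11/4)*tot = -7 ∧ 6*h > 2*j + 9) → tot < 2)))
Answer: WP = ((2*h = -4 → 3*j ≤ 1) → (6*h ≤ tot - 9 → ((3*h + (11/4)*tot = -14 ∧ 4*h < -27) → tot < 2))) ∧ ((¬(2*h = -4 → 3*j ≤ 1)) → (2*j ≤ tot + 5 → ((j + (11/4)*tot = -7 ∧ 6*h > 2*j + 9) → tot < 2)))


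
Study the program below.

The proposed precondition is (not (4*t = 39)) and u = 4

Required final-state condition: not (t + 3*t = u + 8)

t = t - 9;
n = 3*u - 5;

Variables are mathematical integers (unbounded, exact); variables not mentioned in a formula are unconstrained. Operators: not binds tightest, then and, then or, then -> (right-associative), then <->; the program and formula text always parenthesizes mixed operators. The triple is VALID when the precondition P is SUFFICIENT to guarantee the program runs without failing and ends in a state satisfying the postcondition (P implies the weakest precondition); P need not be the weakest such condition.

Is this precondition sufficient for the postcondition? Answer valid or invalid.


Working backward. After the program, the postcondition not (t + 3*t = u + 8) must hold; in canonical form it is not (4*t = u + 8).
Before n := 3*u - 5: not (4*t = u + 8)
Before t := t - 9: not (4*t = u + 44)
The weakest precondition is not (4*t = u + 44).
Check whether (not (4*t = 39)) and u = 4 implies it.
Countermodel: at the initial state t = 12, u = 4, the precondition holds but the weakest precondition fails.
Answer: invalid


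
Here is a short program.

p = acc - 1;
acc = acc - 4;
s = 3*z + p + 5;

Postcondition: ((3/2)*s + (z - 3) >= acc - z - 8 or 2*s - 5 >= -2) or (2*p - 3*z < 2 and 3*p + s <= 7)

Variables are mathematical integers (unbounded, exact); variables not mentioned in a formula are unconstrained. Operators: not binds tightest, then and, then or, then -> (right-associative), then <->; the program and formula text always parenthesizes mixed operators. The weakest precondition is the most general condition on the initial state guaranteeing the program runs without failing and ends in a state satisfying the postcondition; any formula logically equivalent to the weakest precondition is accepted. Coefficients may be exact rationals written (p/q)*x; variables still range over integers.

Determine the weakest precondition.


Working backward. After the program, the postcondition ((3/2)*s + (z - 3) >= acc - z - 8 or 2*s - 5 >= -2) or (2*p - 3*z < 2 and 3*p + s <= 7) must hold; in canonical form it is (3/2)*s + 2*z >= acc - 5 or 2*s >= 3 or (2*p < 3*z + 2 and 3*p + s <= 7).
Before s := 3*z + p + 5: (3/2)*p + (13/2)*z >= acc - 25/2 or 2*p + 6*z >= -7 or (2*p < 3*z + 2 and 4*p + 3*z <= 2)
Before acc := acc - 4: (3/2)*p + (13/2)*z >= acc - 33/2 or 2*p + 6*z >= -7 or (2*p < 3*z + 2 and 4*p + 3*z <= 2)
Before p := acc - 1: (1/2)*acc + (13/2)*z >= -15 or 2*acc + 6*z >= -5 or (2*acc < 3*z + 4 and 4*acc + 3*z <= 6)
Answer: WP = (1/2)*acc + (13/2)*z >= -15 or 2*acc + 6*z >= -5 or (2*acc < 3*z + 4 and 4*acc + 3*z <= 6)


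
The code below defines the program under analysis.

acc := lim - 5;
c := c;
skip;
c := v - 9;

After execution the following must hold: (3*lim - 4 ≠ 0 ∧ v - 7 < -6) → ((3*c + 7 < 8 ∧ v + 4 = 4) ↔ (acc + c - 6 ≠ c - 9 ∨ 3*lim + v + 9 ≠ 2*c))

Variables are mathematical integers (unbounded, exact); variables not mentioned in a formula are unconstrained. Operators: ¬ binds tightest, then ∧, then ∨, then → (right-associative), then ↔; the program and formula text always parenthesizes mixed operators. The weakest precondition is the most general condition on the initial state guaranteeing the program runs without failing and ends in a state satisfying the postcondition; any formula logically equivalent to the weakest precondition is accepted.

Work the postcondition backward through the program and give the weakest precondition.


Working backward. After the program, the postcondition (3*lim - 4 ≠ 0 ∧ v - 7 < -6) → ((3*c + 7 < 8 ∧ v + 4 = 4) ↔ (acc + c - 6 ≠ c - 9 ∨ 3*lim + v + 9 ≠ 2*c)) must hold; in canonical form it is (3*lim ≠ 4 ∧ v < 1) → ((3*c < 1 ∧ v = 0) ↔ (acc ≠ -3 ∨ 3*lim + v ≠ 2*c - 9)).
Before c := v - 9: (3*lim ≠ 4 ∧ v < 1) → ((3*v < 28 ∧ v = 0) ↔ (acc ≠ -3 ∨ 3*lim ≠ v - 27))
Before skip: (3*lim ≠ 4 ∧ v < 1) → ((3*v < 28 ∧ v = 0) ↔ (acc ≠ -3 ∨ 3*lim ≠ v - 27))
Before c := c: (3*lim ≠ 4 ∧ v < 1) → ((3*v < 28 ∧ v = 0) ↔ (acc ≠ -3 ∨ 3*lim ≠ v - 27))
Before acc := lim - 5: (3*lim ≠ 4 ∧ v < 1) → ((3*v < 28 ∧ v = 0) ↔ (lim ≠ 2 ∨ 3*lim ≠ v - 27))
Answer: WP = (3*lim ≠ 4 ∧ v < 1) → ((3*v < 28 ∧ v = 0) ↔ (lim ≠ 2 ∨ 3*lim ≠ v - 27))


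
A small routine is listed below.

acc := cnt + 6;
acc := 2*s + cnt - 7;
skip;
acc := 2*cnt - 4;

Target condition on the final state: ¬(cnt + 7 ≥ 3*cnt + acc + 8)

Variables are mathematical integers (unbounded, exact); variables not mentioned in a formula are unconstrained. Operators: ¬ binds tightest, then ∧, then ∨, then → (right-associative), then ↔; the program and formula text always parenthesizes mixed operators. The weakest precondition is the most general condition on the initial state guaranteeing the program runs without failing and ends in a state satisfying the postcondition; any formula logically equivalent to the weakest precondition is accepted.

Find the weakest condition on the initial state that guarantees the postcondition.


Working backward. After the program, the postcondition ¬(cnt + 7 ≥ 3*cnt + acc + 8) must hold; in canonical form it is ¬(acc + 2*cnt ≤ -1).
Before acc := 2*cnt - 4: ¬(4*cnt ≤ 3)
Before skip: ¬(4*cnt ≤ 3)
Before acc := 2*s + cnt - 7: ¬(4*cnt ≤ 3)
Before acc := cnt + 6: ¬(4*cnt ≤ 3)
Answer: WP = ¬(4*cnt ≤ 3)


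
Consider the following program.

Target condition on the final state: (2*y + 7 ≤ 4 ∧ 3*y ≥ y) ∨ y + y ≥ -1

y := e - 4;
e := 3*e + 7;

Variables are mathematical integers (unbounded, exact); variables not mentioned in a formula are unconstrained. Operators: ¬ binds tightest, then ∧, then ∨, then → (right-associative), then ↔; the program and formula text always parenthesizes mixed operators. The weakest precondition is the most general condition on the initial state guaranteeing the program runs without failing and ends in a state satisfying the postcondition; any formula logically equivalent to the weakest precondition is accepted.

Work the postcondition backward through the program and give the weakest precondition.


Working backward. After the program, the postcondition (2*y + 7 ≤ 4 ∧ 3*y ≥ y) ∨ y + y ≥ -1 must hold; in canonical form it is (2*y ≤ -3 ∧ 2*y ≥ 0) ∨ 2*y ≥ -1.
Before e := 3*e + 7: (2*y ≤ -3 ∧ 2*y ≥ 0) ∨ 2*y ≥ -1
Before y := e - 4: (2*e ≤ 5 ∧ 2*e ≥ 8) ∨ 2*e ≥ 7
Answer: WP = (2*e ≤ 5 ∧ 2*e ≥ 8) ∨ 2*e ≥ 7


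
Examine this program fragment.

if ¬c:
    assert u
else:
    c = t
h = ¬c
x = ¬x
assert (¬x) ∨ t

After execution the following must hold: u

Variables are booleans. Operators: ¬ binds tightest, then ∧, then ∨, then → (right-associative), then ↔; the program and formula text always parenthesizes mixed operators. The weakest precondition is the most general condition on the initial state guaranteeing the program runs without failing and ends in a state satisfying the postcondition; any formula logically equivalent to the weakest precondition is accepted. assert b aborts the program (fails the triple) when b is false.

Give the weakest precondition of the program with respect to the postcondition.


Working backward. After the program, u must hold.
Before assert (¬x) ∨ t: ((¬x) ∨ t) ∧ u
Before x := ¬x: (x ∨ t) ∧ u
Before h := ¬c: (x ∨ t) ∧ u
Then branch requires u ∧ (x ∨ t); else branch requires (x ∨ t) ∧ u.
Before the if: ((¬c) → (u ∧ (x ∨ t))) ∧ (c → ((x ∨ t) ∧ u))
Answer: WP = ((¬c) → (u ∧ (x ∨ t))) ∧ (c → ((x ∨ t) ∧ u))


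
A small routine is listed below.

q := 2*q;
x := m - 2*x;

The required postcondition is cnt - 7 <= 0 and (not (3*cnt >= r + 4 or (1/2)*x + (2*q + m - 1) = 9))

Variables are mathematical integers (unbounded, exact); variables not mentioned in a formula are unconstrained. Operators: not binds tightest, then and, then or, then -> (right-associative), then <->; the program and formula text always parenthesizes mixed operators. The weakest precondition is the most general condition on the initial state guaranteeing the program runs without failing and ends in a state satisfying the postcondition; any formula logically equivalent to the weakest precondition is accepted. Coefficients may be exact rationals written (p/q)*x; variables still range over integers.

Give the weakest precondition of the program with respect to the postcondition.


Working backward. After the program, the postcondition cnt - 7 <= 0 and (not (3*cnt >= r + 4 or (1/2)*x + (2*q + m - 1) = 9)) must hold; in canonical form it is cnt <= 7 and (not (3*cnt >= r + 4 or m + 2*q + (1/2)*x = 10)).
Before x := m - 2*x: cnt <= 7 and (not (3*cnt >= r + 4 or (3/2)*m + 2*q = x + 10))
Before q := 2*q: cnt <= 7 and (not (3*cnt >= r + 4 or (3/2)*m + 4*q = x + 10))
Answer: WP = cnt <= 7 and (not (3*cnt >= r + 4 or (3/2)*m + 4*q = x + 10))


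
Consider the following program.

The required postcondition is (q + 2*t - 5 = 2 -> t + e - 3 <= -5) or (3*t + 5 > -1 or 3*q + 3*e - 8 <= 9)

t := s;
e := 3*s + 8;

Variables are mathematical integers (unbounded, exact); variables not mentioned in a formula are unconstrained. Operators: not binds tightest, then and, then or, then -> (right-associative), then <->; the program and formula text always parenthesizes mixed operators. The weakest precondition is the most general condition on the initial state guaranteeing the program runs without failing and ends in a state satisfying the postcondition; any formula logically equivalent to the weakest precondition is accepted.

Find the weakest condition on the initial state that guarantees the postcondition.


Working backward. After the program, the postcondition (q + 2*t - 5 = 2 -> t + e - 3 <= -5) or (3*t + 5 > -1 or 3*q + 3*e - 8 <= 9) must hold; in canonical form it is (q + 2*t = 7 -> e + t <= -2) or 3*t > -6 or 3*e + 3*q <= 17.
Before e := 3*s + 8: (q + 2*t = 7 -> 3*s + t <= -10) or 3*t > -6 or 3*q + 9*s <= -7
Before t := s: (q + 2*s = 7 -> 4*s <= -10) or 3*s > -6 or 3*q + 9*s <= -7
Answer: WP = (q + 2*s = 7 -> 4*s <= -10) or 3*s > -6 or 3*q + 9*s <= -7


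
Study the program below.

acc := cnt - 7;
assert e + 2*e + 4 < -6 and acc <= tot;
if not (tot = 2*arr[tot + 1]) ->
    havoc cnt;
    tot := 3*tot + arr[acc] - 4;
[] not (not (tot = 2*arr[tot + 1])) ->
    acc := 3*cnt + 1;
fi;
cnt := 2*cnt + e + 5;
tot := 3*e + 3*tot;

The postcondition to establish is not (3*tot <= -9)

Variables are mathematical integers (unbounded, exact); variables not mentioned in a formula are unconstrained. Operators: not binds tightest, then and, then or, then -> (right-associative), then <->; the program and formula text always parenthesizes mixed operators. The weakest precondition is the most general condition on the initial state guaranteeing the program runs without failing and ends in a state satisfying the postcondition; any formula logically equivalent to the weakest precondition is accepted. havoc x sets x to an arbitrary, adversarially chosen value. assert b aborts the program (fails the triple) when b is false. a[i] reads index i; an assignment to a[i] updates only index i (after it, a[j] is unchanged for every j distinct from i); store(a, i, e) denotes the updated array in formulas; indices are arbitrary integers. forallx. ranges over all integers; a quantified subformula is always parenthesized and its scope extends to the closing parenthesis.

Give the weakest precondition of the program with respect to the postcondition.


Working backward. After the program, not (3*tot <= -9) must hold.
Before tot := 3*e + 3*tot: not (9*e + 9*tot <= -9)
Before cnt := 2*cnt + e + 5: not (9*e + 9*tot <= -9)
Then branch requires not (9*arr[acc] + 9*e + 27*tot <= 27); else branch requires not (9*e + 9*tot <= -9).
Before the if: ((not (tot = 2*arr[tot + 1])) -> (not (9*arr[acc] + 9*e + 27*tot <= 27))) and (tot = 2*arr[tot + 1] -> (not (9*e + 9*tot <= -9)))
Before assert e + 2*e + 4 < -6 and acc <= tot: 3*e < -10 and acc <= tot and ((not (tot = 2*arr[tot + 1])) -> (not (9*arr[acc] + 9*e + 27*tot <= 27))) and (tot = 2*arr[tot + 1] -> (not (9*e + 9*tot <= -9)))
Before acc := cnt - 7: 3*e < -10 and cnt <= tot + 7 and ((not (tot = 2*arr[tot + 1])) -> (not (9*arr[cnt - 7] + 9*e + 27*tot <= 27))) and (tot = 2*arr[tot + 1] -> (not (9*e + 9*tot <= -9)))
Answer: WP = 3*e < -10 and cnt <= tot + 7 and ((not (tot = 2*arr[tot + 1])) -> (not (9*arr[cnt - 7] + 9*e + 27*tot <= 27))) and (tot = 2*arr[tot + 1] -> (not (9*e + 9*tot <= -9)))


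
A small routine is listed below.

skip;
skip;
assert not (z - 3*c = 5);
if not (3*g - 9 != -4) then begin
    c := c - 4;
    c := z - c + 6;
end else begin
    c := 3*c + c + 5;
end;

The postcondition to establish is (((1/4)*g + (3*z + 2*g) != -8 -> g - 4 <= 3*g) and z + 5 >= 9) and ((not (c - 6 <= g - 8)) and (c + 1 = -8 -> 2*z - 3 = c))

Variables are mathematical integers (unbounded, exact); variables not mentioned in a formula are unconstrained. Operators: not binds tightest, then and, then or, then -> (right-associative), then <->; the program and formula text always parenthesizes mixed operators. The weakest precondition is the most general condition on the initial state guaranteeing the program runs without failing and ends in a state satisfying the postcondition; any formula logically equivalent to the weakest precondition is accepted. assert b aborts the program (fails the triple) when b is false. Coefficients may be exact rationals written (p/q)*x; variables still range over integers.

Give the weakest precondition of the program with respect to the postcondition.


Working backward. After the program, the postcondition (((1/4)*g + (3*z + 2*g) != -8 -> g - 4 <= 3*g) and z + 5 >= 9) and ((not (c - 6 <= g - 8)) and (c + 1 = -8 -> 2*z - 3 = c)) must hold; in canonical form it is ((9/4)*g + 3*z != -8 -> 2*g >= -4) and z >= 4 and (not (c <= g - 2)) and (c = -9 -> 2*z = c + 3).
Then branch requires ((9/4)*g + 3*z != -8 -> 2*g >= -4) and z >= 4 and (not (z <= c + g - 12)) and (z = c - 19 -> c + z = 13); else branch requires ((9/4)*g + 3*z != -8 -> 2*g >= -4) and z >= 4 and (not (4*c <= g - 7)) and (4*c = -14 -> 2*z = 4*c + 8).
Before the if: ((not (3*g != 5)) -> (((9/4)*g + 3*z != -8 -> 2*g >= -4) and z >= 4 and (not (z <= c + g - 12)) and (z = c - 19 -> c + z = 13))) and (3*g != 5 -> (((9/4)*g + 3*z != -8 -> 2*g >= -4) and z >= 4 and (not (4*c <= g - 7)) and (4*c = -14 -> 2*z = 4*c + 8)))
Before assert not (z - 3*c = 5): (not (z = 3*c + 5)) and ((not (3*g != 5)) -> (((9/4)*g + 3*z != -8 -> 2*g >= -4) and z >= 4 and (not (z <= c + g - 12)) and (z = c - 19 -> c + z = 13))) and (3*g != 5 -> (((9/4)*g + 3*z != -8 -> 2*g >= -4) and z >= 4 and (not (4*c <= g - 7)) and (4*c = -14 -> 2*z = 4*c + 8)))
Before skip: (not (z = 3*c + 5)) and ((not (3*g != 5)) -> (((9/4)*g + 3*z != -8 -> 2*g >= -4) and z >= 4 and (not (z <= c + g - 12)) and (z = c - 19 -> c + z = 13))) and (3*g != 5 -> (((9/4)*g + 3*z != -8 -> 2*g >= -4) and z >= 4 and (not (4*c <= g - 7)) and (4*c = -14 -> 2*z = 4*c + 8)))
Before skip: (not (z = 3*c + 5)) and ((not (3*g != 5)) -> (((9/4)*g + 3*z != -8 -> 2*g >= -4) and z >= 4 and (not (z <= c + g - 12)) and (z = c - 19 -> c + z = 13))) and (3*g != 5 -> (((9/4)*g + 3*z != -8 -> 2*g >= -4) and z >= 4 and (not (4*c <= g - 7)) and (4*c = -14 -> 2*z = 4*c + 8)))
Answer: WP = (not (z = 3*c + 5)) and ((not (3*g != 5)) -> (((9/4)*g + 3*z != -8 -> 2*g >= -4) and z >= 4 and (not (z <= c + g - 12)) and (z = c - 19 -> c + z = 13))) and (3*g != 5 -> (((9/4)*g + 3*z != -8 -> 2*g >= -4) and z >= 4 and (not (4*c <= g - 7)) and (4*c = -14 -> 2*z = 4*c + 8)))


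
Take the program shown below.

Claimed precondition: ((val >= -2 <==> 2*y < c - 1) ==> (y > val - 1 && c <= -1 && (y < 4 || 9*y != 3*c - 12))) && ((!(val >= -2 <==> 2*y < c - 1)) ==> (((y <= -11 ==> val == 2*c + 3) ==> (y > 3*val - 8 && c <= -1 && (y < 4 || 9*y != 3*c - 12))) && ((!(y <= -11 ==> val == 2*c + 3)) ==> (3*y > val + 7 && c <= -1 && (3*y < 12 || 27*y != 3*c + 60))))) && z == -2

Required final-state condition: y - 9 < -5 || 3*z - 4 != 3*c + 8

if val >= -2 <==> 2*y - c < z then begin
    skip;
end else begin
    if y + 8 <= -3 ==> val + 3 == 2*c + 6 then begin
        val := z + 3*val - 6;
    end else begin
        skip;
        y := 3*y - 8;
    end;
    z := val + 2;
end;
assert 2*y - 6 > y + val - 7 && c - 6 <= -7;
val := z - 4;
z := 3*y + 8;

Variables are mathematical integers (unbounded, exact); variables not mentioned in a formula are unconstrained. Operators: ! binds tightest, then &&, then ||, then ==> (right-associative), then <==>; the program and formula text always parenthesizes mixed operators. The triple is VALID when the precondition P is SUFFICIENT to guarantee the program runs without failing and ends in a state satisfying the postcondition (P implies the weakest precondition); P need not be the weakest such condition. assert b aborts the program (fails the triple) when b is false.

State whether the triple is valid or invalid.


Working backward. After the program, the postcondition y - 9 < -5 || 3*z - 4 != 3*c + 8 must hold; in canonical form it is y < 4 || 3*z != 3*c + 12.
Before z := 3*y + 8: y < 4 || 9*y != 3*c - 12
Before val := z - 4: y < 4 || 9*y != 3*c - 12
Before assert 2*y - 6 > y + val - 7 && c - 6 <= -7: y > val - 1 && c <= -1 && (y < 4 || 9*y != 3*c - 12)
Then branch requires y > val - 1 && c <= -1 && (y < 4 || 9*y != 3*c - 12); else branch requires ((y <= -11 ==> val == 2*c + 3) ==> (y > 3*val + z - 7 && c <= -1 && (y < 4 || 9*y != 3*c - 12))) && ((!(y <= -11 ==> val == 2*c + 3)) ==> (3*y > val + 7 && c <= -1 && (3*y < 12 || 27*y != 3*c + 60))).
Before the if: ((val >= -2 <==> 2*y < c + z) ==> (y > val - 1 && c <= -1 && (y < 4 || 9*y != 3*c - 12))) && ((!(val >= -2 <==> 2*y < c + z)) ==> (((y <= -11 ==> val == 2*c + 3) ==> (y > 3*val + z - 7 && c <= -1 && (y < 4 || 9*y != 3*c - 12))) && ((!(y <= -11 ==> val == 2*c + 3)) ==> (3*y > val + 7 && c <= -1 && (3*y < 12 || 27*y != 3*c + 60)))))
The weakest precondition is ((val >= -2 <==> 2*y < c + z) ==> (y > val - 1 && c <= -1 && (y < 4 || 9*y != 3*c - 12))) && ((!(val >= -2 <==> 2*y < c + z)) ==> (((y <= -11 ==> val == 2*c + 3) ==> (y > 3*val + z - 7 && c <= -1 && (y < 4 || 9*y != 3*c - 12))) && ((!(y <= -11 ==> val == 2*c + 3)) ==> (3*y > val + 7 && c <= -1 && (3*y < 12 || 27*y != 3*c + 60))))).
Check whether ((val >= -2 <==> 2*y < c - 1) ==> (y > val - 1 && c <= -1 && (y < 4 || 9*y != 3*c - 12))) && ((!(val >= -2 <==> 2*y < c - 1)) ==> (((y <= -11 ==> val == 2*c + 3) ==> (y > 3*val - 8 && c <= -1 && (y < 4 || 9*y != 3*c - 12))) && ((!(y <= -11 ==> val == 2*c + 3)) ==> (3*y > val + 7 && c <= -1 && (3*y < 12 || 27*y != 3*c + 60))))) && z == -2 implies it.
Countermodel: at the initial state c = -6, val = -3, y = -4, z = -2, the precondition holds but the weakest precondition fails.
Answer: invalid


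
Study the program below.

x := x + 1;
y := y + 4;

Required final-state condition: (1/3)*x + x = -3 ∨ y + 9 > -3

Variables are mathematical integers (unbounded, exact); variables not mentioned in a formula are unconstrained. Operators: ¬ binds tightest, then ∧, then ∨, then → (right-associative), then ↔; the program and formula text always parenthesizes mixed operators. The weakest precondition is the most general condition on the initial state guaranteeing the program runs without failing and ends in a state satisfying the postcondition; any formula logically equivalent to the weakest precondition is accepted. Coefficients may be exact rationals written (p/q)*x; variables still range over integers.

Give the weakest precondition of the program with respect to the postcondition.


Working backward. After the program, the postcondition (1/3)*x + x = -3 ∨ y + 9 > -3 must hold; in canonical form it is (4/3)*x = -3 ∨ y > -12.
Before y := y + 4: (4/3)*x = -3 ∨ y > -16
Before x := x + 1: (4/3)*x = -13/3 ∨ y > -16
Answer: WP = (4/3)*x = -13/3 ∨ y > -16


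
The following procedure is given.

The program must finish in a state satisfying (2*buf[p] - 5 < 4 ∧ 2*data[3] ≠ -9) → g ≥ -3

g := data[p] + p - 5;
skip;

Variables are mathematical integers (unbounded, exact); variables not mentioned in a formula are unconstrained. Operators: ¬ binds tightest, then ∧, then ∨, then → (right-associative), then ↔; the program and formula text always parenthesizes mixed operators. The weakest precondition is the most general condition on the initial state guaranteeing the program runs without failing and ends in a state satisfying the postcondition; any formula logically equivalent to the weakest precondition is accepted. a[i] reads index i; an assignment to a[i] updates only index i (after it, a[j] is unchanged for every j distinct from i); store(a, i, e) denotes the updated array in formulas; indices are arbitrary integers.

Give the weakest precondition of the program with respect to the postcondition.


Working backward. After the program, the postcondition (2*buf[p] - 5 < 4 ∧ 2*data[3] ≠ -9) → g ≥ -3 must hold; in canonical form it is (2*buf[p] < 9 ∧ 2*data[3] ≠ -9) → g ≥ -3.
Before skip: (2*buf[p] < 9 ∧ 2*data[3] ≠ -9) → g ≥ -3
Before g := data[p] + p - 5: (2*buf[p] < 9 ∧ 2*data[3] ≠ -9) → data[p] + p ≥ 2
Answer: WP = (2*buf[p] < 9 ∧ 2*data[3] ≠ -9) → data[p] + p ≥ 2


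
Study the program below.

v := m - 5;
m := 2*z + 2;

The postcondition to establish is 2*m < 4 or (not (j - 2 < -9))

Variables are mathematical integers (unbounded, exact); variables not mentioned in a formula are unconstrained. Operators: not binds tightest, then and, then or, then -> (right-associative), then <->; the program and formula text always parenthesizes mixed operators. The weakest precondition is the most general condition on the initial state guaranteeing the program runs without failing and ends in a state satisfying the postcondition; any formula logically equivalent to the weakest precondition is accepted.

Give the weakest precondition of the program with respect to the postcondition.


Working backward. After the program, the postcondition 2*m < 4 or (not (j - 2 < -9)) must hold; in canonical form it is 2*m < 4 or (not (j < -7)).
Before m := 2*z + 2: 4*z < 0 or (not (j < -7))
Before v := m - 5: 4*z < 0 or (not (j < -7))
Answer: WP = 4*z < 0 or (not (j < -7))


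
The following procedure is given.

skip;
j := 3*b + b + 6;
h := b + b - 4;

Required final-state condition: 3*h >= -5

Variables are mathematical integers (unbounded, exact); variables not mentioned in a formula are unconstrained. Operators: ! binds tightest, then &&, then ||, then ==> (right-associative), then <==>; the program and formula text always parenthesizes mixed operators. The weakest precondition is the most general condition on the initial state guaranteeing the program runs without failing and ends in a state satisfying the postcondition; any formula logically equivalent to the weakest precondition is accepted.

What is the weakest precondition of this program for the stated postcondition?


Working backward. After the program, 3*h >= -5 must hold.
Before h := b + b - 4: 6*b >= 7
Before j := 3*b + b + 6: 6*b >= 7
Before skip: 6*b >= 7
Answer: WP = 6*b >= 7


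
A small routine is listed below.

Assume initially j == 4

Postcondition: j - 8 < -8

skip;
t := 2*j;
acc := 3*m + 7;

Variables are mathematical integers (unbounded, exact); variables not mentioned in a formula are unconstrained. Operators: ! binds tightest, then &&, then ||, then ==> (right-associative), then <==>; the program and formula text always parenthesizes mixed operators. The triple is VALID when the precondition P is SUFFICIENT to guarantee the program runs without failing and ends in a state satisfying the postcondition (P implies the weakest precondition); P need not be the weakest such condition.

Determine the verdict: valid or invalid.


Working backward. After the program, the postcondition j - 8 < -8 must hold; in canonical form it is j < 0.
Before acc := 3*m + 7: j < 0
Before t := 2*j: j < 0
Before skip: j < 0
The weakest precondition is j < 0.
Check whether j == 4 implies it.
Countermodel: at the initial state j = 4, the precondition holds but the weakest precondition fails.
Answer: invalid


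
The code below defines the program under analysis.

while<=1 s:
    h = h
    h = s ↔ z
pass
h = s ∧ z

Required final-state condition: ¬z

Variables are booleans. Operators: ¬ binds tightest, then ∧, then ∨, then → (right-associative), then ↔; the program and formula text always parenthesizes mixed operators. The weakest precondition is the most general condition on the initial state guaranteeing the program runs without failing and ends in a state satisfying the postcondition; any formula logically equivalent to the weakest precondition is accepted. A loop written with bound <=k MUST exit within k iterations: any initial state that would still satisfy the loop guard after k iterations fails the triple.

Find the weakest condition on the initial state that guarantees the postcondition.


Working backward. After the program, ¬z must hold.
Before h := s ∧ z: ¬z
Before skip: ¬z
Before the loop (bound <=1), unroll the exhaustion recursion (WP_0 = exit-now case; WP_j = one more guarded iteration, up to j = 1):
  WP_0: (¬s) ∧ (¬z)
  WP_1: (s → ((¬s) ∧ (¬z))) ∧ ((¬s) → (¬z))
So before the loop: (s → ((¬s) ∧ (¬z))) ∧ ((¬s) → (¬z))
Answer: WP = (s → ((¬s) ∧ (¬z))) ∧ ((¬s) → (¬z))


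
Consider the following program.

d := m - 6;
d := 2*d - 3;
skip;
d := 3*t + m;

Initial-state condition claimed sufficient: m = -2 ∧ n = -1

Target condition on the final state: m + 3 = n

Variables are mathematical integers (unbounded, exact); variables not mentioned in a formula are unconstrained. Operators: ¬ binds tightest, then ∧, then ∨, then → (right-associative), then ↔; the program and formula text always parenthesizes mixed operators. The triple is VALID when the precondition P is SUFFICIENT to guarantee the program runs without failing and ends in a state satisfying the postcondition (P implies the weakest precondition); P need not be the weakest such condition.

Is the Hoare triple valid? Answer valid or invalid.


Working backward. After the program, the postcondition m + 3 = n must hold; in canonical form it is m = n - 3.
Before d := 3*t + m: m = n - 3
Before skip: m = n - 3
Before d := 2*d - 3: m = n - 3
Before d := m - 6: m = n - 3
The weakest precondition is m = n - 3.
Check whether m = -2 ∧ n = -1 implies it.
Countermodel: at the initial state m = -2, n = -1, the precondition holds but the weakest precondition fails.
Answer: invalid


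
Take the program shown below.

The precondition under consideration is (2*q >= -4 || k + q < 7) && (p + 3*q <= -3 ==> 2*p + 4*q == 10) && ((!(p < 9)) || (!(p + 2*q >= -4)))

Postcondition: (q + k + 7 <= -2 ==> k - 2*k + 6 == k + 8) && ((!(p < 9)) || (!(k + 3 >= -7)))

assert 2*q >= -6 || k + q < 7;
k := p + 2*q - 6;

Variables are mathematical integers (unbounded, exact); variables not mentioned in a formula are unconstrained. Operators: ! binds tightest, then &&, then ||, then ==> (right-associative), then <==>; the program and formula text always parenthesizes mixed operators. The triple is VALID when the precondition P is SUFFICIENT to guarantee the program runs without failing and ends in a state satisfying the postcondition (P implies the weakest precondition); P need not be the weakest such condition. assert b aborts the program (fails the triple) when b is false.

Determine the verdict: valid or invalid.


Working backward. After the program, the postcondition (q + k + 7 <= -2 ==> k - 2*k + 6 == k + 8) && ((!(p < 9)) || (!(k + 3 >= -7))) must hold; in canonical form it is (k + q <= -9 ==> 2*k == -2) && ((!(p < 9)) || (!(k >= -10))).
Before k := p + 2*q - 6: (p + 3*q <= -3 ==> 2*p + 4*q == 10) && ((!(p < 9)) || (!(p + 2*q >= -4)))
Before assert 2*q >= -6 || k + q < 7: (2*q >= -6 || k + q < 7) && (p + 3*q <= -3 ==> 2*p + 4*q == 10) && ((!(p < 9)) || (!(p + 2*q >= -4)))
The weakest precondition is (2*q >= -6 || k + q < 7) && (p + 3*q <= -3 ==> 2*p + 4*q == 10) && ((!(p < 9)) || (!(p + 2*q >= -4))).
Check whether (2*q >= -4 || k + q < 7) && (p + 3*q <= -3 ==> 2*p + 4*q == 10) && ((!(p < 9)) || (!(p + 2*q >= -4))) implies it.
Every state satisfying the precondition satisfies the weakest precondition: the implication holds.
Answer: valid


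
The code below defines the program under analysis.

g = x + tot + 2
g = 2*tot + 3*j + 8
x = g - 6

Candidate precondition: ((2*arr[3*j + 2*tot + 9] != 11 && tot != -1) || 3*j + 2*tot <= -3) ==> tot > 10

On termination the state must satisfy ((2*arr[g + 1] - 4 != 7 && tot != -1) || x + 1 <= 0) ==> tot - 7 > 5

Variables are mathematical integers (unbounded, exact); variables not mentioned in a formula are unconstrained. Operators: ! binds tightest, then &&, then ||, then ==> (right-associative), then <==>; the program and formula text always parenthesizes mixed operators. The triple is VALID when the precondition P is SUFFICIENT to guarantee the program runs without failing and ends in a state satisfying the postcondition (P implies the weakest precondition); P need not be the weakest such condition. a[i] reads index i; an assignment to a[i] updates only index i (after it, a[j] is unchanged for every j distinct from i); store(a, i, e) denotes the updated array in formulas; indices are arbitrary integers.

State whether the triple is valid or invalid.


Working backward. After the program, the postcondition ((2*arr[g + 1] - 4 != 7 && tot != -1) || x + 1 <= 0) ==> tot - 7 > 5 must hold; in canonical form it is ((2*arr[g + 1] != 11 && tot != -1) || x <= -1) ==> tot > 12.
Before x := g - 6: ((2*arr[g + 1] != 11 && tot != -1) || g <= 5) ==> tot > 12
Before g := 2*tot + 3*j + 8: ((2*arr[3*j + 2*tot + 9] != 11 && tot != -1) || 3*j + 2*tot <= -3) ==> tot > 12
Before g := x + tot + 2: ((2*arr[3*j + 2*tot + 9] != 11 && tot != -1) || 3*j + 2*tot <= -3) ==> tot > 12
The weakest precondition is ((2*arr[3*j + 2*tot + 9] != 11 && tot != -1) || 3*j + 2*tot <= -3) ==> tot > 12.
Check whether ((2*arr[3*j + 2*tot + 9] != 11 && tot != -1) || 3*j + 2*tot <= -3) ==> tot > 10 implies it.
Countermodel: at the initial state arr = {[31] = 0, elsewhere 0}, j = 0, tot = 11, the precondition holds but the weakest precondition fails.
Answer: invalid


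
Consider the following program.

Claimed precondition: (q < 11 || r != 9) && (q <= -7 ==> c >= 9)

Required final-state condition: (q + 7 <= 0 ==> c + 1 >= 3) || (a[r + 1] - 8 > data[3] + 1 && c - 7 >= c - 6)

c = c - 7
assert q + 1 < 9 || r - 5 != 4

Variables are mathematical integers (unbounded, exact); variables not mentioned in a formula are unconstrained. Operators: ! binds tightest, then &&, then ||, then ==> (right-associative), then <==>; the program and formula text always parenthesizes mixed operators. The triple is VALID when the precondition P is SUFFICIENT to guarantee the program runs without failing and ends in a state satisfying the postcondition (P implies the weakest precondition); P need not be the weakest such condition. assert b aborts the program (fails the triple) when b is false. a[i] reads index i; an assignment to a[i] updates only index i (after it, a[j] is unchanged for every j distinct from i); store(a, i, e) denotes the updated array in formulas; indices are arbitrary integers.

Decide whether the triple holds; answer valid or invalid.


Working backward. After the program, the postcondition (q + 7 <= 0 ==> c + 1 >= 3) || (a[r + 1] - 8 > data[3] + 1 && c - 7 >= c - 6) must hold; in canonical form it is q <= -7 ==> c >= 2.
Before assert q + 1 < 9 || r - 5 != 4: (q < 8 || r != 9) && (q <= -7 ==> c >= 2)
Before c := c - 7: (q < 8 || r != 9) && (q <= -7 ==> c >= 9)
The weakest precondition is (q < 8 || r != 9) && (q <= -7 ==> c >= 9).
Check whether (q < 11 || r != 9) && (q <= -7 ==> c >= 9) implies it.
Countermodel: at the initial state c = 8, q = 8, r = 9, the precondition holds but the weakest precondition fails.
Answer: invalid
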